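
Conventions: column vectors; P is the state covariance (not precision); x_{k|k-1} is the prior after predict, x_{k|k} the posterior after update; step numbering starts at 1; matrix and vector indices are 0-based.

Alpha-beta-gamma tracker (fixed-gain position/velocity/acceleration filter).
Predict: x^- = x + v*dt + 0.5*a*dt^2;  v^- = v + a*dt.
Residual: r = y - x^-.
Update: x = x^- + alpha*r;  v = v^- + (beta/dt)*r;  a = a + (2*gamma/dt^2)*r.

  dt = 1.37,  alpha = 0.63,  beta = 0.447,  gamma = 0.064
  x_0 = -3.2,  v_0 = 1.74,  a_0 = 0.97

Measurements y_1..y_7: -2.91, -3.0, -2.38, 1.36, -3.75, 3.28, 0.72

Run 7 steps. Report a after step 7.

a_post = -0.0133

step 1: x_pred=0.0941  r=-3.0041  x^+=-1.7985  v^+=2.0887  a^+=0.7651
step 2: x_pred=1.7811  r=-4.7811  x^+=-1.2310  v^+=1.5770  a^+=0.4391
step 3: x_pred=1.3415  r=-3.7215  x^+=-1.0030  v^+=0.9643  a^+=0.1853
step 4: x_pred=0.4919  r=0.8681  x^+=1.0388  v^+=1.5013  a^+=0.2445
step 5: x_pred=3.3250  r=-7.0750  x^+=-1.1322  v^+=-0.4722  a^+=-0.2380
step 6: x_pred=-2.0025  r=5.2825  x^+=1.3255  v^+=0.9253  a^+=0.1222
step 7: x_pred=2.7078  r=-1.9878  x^+=1.4555  v^+=0.4442  a^+=-0.0133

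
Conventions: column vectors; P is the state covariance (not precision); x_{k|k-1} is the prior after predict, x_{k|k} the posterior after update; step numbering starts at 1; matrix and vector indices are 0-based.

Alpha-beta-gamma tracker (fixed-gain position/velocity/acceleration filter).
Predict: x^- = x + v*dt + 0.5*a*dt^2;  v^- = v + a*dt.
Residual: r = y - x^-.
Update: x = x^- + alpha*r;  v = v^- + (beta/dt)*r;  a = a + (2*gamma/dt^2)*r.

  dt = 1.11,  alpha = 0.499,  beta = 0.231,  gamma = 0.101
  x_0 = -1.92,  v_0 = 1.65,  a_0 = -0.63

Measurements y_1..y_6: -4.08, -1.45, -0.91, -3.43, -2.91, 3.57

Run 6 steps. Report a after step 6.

a_post = 1.7215

step 1: x_pred=-0.4766  r=-3.6034  x^+=-2.2747  v^+=0.2008  a^+=-1.2208
step 2: x_pred=-2.8039  r=1.3539  x^+=-2.1283  v^+=-0.8725  a^+=-0.9988
step 3: x_pred=-3.7121  r=2.8021  x^+=-2.3138  v^+=-1.3980  a^+=-0.5394
step 4: x_pred=-4.1980  r=0.7680  x^+=-3.8147  v^+=-1.8370  a^+=-0.4135
step 5: x_pred=-6.1085  r=3.1985  x^+=-4.5125  v^+=-1.6303  a^+=0.1109
step 6: x_pred=-6.2538  r=9.8238  x^+=-1.3517  v^+=0.5372  a^+=1.7215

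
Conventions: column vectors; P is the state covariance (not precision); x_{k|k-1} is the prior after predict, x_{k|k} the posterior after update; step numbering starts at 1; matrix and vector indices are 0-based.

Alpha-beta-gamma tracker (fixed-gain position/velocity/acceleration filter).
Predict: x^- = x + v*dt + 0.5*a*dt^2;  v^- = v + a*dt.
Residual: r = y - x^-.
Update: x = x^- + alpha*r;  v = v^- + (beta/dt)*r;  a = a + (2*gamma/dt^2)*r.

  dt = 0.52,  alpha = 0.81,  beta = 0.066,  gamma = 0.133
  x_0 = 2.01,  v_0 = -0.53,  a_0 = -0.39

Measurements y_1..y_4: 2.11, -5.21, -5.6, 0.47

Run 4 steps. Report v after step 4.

step 1: x_pred=1.6817  r=0.4283  x^+=2.0286  v^+=-0.6784  a^+=0.0314
step 2: x_pred=1.6801  r=-6.8901  x^+=-3.9009  v^+=-1.5366  a^+=-6.7466
step 3: x_pred=-5.6121  r=0.0121  x^+=-5.6023  v^+=-5.0433  a^+=-6.7347
step 4: x_pred=-9.1354  r=9.6054  x^+=-1.3550  v^+=-7.3262  a^+=2.7143

v_post = -7.3262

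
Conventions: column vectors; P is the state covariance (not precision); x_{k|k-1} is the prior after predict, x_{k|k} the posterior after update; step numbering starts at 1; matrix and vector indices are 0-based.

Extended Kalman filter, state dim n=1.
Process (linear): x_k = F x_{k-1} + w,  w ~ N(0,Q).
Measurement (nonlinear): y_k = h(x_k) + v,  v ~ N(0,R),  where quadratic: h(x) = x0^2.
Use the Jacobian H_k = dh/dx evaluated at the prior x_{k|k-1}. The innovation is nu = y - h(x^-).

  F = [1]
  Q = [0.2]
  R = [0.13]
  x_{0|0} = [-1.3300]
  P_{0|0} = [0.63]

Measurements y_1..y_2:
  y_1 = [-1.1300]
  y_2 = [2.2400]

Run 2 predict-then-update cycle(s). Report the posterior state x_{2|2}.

step 1: x^-=[-1.3300]  P^-=[0.8300]  H_jac=[-2.6600]  S=[6.0027]  K=[-0.3678]  nu=[-2.8989]  x^+=[-0.2638]  P^+=[0.0180]
step 2: x^-=[-0.2638]  P^-=[0.2180]  H_jac=[-0.5276]  S=[0.1907]  K=[-0.6031]  nu=[2.1704]  x^+=[-1.5728]  P^+=[0.1486]

x_post = [-1.5728]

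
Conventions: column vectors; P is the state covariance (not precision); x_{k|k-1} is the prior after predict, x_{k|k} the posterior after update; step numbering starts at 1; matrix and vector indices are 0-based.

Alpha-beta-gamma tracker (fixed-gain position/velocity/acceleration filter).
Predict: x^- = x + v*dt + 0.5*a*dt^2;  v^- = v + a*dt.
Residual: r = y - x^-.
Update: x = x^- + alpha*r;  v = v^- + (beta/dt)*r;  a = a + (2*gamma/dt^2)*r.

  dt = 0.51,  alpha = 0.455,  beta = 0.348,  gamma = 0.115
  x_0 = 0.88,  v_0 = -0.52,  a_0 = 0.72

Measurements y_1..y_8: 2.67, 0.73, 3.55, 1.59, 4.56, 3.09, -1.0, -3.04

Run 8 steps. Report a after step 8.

step 1: x_pred=0.7084  r=1.9616  x^+=1.6009  v^+=1.1857  a^+=2.4546
step 2: x_pred=2.5249  r=-1.7949  x^+=1.7082  v^+=1.2128  a^+=0.8674
step 3: x_pred=2.4395  r=1.1105  x^+=2.9448  v^+=2.4129  a^+=1.8494
step 4: x_pred=4.4159  r=-2.8259  x^+=3.1301  v^+=1.4278  a^+=-0.6495
step 5: x_pred=3.7738  r=0.7862  x^+=4.1315  v^+=1.6330  a^+=0.0457
step 6: x_pred=4.9703  r=-1.8803  x^+=4.1148  v^+=0.3733  a^+=-1.6170
step 7: x_pred=4.0949  r=-5.0949  x^+=1.7767  v^+=-3.9279  a^+=-6.1223
step 8: x_pred=-1.0227  r=-2.0173  x^+=-1.9406  v^+=-8.4268  a^+=-7.9061

a_post = -7.9061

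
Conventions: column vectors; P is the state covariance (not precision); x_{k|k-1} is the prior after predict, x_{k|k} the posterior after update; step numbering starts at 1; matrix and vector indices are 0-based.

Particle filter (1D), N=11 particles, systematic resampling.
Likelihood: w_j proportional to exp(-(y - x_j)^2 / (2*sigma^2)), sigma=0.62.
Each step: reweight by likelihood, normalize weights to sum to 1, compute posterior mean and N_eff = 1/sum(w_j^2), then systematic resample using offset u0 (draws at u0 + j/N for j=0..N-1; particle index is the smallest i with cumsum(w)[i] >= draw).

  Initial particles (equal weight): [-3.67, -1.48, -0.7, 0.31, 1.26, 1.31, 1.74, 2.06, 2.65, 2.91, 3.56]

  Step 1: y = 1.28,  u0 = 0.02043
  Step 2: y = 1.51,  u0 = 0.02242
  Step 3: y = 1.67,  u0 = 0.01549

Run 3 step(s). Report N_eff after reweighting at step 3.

N_eff = 10.9108

step 1: w=[0.0000, 0.0000, 0.0017, 0.0810, 0.2753, 0.2751, 0.2091, 0.1248, 0.0240, 0.0087, 0.0003]  mean=1.4421  Neff=4.5875  idx=[3, 4, 4, 4, 5, 5, 5, 6, 6, 6, 7]
step 2: w=[0.0166, 0.0997, 0.0997, 0.0997, 0.1027, 0.1027, 0.1027, 0.1010, 0.1010, 0.1010, 0.0730]  mean=1.4635  Neff=10.2348  idx=[1, 1, 2, 3, 4, 5, 6, 7, 8, 9, 10]
step 3: w=[0.0841, 0.0841, 0.0841, 0.0841, 0.0885, 0.0885, 0.0885, 0.1040, 0.1040, 0.1040, 0.0859]  mean=1.4918  Neff=10.9108  idx=[0, 1, 2, 3, 4, 5, 6, 7, 8, 9, 10]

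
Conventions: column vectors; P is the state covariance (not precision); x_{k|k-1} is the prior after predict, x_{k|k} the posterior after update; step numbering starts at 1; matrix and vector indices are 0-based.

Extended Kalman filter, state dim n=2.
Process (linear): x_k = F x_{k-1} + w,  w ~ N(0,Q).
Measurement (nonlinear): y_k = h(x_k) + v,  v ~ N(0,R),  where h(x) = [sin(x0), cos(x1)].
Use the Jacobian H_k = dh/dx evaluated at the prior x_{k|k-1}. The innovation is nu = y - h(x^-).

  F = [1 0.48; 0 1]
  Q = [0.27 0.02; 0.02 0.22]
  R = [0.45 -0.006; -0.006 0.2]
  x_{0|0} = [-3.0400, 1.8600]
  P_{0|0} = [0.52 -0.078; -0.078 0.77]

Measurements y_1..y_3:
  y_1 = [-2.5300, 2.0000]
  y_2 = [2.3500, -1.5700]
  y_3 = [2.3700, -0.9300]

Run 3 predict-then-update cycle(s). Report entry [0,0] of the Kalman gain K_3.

K[0,0] = 0.8338

step 1: x^-=[-2.1472, 1.8600]  P^-=[0.8925 0.3116; 0.3116 0.9900]  H_jac=[-0.5450 0.0000; 0.0000 -0.9585]  S=[0.7151 0.1568; 0.1568 1.1095]  K=[-0.6411 -0.1786; -0.0516 -0.8480]  nu=[-1.6916, 2.2852]  x^+=[-1.4709, 0.0095]  P^+=[0.5273 0.0333; 0.0333 0.1766]
step 2: x^-=[-1.4664, 0.0095]  P^-=[0.8700 0.1380; 0.1380 0.3966]  H_jac=[0.1042 0.0000; 0.0000 -0.0095]  S=[0.4595 -0.0061; -0.0061 0.2000]  K=[0.1974 -0.0005; 0.0311 -0.0179]  nu=[3.3446, -2.5700]  x^+=[-0.8050, 0.1594]  P^+=[0.8521 0.1352; 0.1352 0.3961]
step 3: x^-=[-0.7285, 0.1594]  P^-=[1.3431 0.3453; 0.3453 0.6161]  H_jac=[0.7462 0.0000; 0.0000 -0.1587]  S=[1.1978 -0.0469; -0.0469 0.2155]  K=[0.8338 -0.0729; 0.1990 -0.4104]  nu=[3.0357, -1.9173]  x^+=[1.9425, 1.5505]  P^+=[0.5034 0.1233; 0.1233 0.5247]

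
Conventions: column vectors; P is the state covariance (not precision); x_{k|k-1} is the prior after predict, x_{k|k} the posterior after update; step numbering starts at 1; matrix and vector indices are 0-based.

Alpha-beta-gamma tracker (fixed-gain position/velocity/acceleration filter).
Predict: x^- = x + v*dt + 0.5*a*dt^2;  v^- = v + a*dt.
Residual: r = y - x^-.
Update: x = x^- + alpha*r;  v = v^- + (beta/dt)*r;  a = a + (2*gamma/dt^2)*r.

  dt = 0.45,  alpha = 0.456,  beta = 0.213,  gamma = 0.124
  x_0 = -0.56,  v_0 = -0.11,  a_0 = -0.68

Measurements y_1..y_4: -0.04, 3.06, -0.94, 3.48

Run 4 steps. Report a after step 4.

a_post = 2.4720

step 1: x_pred=-0.6784  r=0.6383  x^+=-0.3873  v^+=-0.1138  a^+=0.1018
step 2: x_pred=-0.4282  r=3.4882  x^+=1.1624  v^+=1.5830  a^+=4.3737
step 3: x_pred=2.3176  r=-3.2576  x^+=0.8322  v^+=2.0093  a^+=0.3841
step 4: x_pred=1.7752  r=1.7048  x^+=2.5526  v^+=2.9891  a^+=2.4720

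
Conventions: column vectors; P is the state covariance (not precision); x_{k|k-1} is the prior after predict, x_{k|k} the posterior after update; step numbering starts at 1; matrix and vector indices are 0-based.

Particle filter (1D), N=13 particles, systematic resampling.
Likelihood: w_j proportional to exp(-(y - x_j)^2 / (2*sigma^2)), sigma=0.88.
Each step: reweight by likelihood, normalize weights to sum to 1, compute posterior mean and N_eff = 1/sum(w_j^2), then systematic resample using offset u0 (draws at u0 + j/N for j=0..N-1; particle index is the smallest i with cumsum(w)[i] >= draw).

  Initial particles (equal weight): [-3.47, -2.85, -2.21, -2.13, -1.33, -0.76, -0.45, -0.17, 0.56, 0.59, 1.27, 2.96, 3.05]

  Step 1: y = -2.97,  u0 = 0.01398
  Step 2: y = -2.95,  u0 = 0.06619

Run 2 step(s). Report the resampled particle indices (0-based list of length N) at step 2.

resampled_idx = [0, 1, 2, 3, 4, 5, 5, 6, 7, 8, 9, 10, 12]

step 1: w=[0.2498, 0.2908, 0.2022, 0.1861, 0.0517, 0.0125, 0.0049, 0.0019, 0.0001, 0.0001, 0.0000, 0.0000, 0.0000]  mean=-2.6194  Neff=4.4380  idx=[0, 0, 0, 0, 1, 1, 1, 2, 2, 2, 3, 3, 4]
step 2: w=[0.0846, 0.0846, 0.0846, 0.0846, 0.1001, 0.1001, 0.1001, 0.0707, 0.0707, 0.0707, 0.0653, 0.0653, 0.0185]  mean=-2.8019  Neff=12.1110  idx=[0, 1, 2, 3, 4, 5, 5, 6, 7, 8, 9, 10, 12]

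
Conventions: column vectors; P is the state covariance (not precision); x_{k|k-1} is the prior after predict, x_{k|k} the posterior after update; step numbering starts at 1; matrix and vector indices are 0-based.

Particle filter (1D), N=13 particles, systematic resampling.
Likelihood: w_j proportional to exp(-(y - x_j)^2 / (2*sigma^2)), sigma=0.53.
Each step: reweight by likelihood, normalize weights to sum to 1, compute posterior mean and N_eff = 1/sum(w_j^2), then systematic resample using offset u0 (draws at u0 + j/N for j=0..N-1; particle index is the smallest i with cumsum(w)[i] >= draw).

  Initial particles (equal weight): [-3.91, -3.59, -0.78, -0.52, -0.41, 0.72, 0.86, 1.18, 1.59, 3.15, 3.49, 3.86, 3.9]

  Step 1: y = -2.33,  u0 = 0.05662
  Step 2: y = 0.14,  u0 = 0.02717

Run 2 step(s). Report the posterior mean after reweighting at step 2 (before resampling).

step 1: w=[0.1317, 0.6639, 0.1557, 0.0329, 0.0158, 0.0000, 0.0000, 0.0000, 0.0000, 0.0000, 0.0000, 0.0000, 0.0000]  mean=-3.0435  Neff=2.0674  idx=[0, 1, 1, 1, 1, 1, 1, 1, 1, 1, 2, 2, 3]
step 2: w=[0.0000, 0.0000, 0.0000, 0.0000, 0.0000, 0.0000, 0.0000, 0.0000, 0.0000, 0.0000, 0.2452, 0.2452, 0.5095]  mean=-0.6475  Neff=2.6323  idx=[10, 10, 10, 11, 11, 11, 11, 12, 12, 12, 12, 12, 12]

post_mean = -0.6475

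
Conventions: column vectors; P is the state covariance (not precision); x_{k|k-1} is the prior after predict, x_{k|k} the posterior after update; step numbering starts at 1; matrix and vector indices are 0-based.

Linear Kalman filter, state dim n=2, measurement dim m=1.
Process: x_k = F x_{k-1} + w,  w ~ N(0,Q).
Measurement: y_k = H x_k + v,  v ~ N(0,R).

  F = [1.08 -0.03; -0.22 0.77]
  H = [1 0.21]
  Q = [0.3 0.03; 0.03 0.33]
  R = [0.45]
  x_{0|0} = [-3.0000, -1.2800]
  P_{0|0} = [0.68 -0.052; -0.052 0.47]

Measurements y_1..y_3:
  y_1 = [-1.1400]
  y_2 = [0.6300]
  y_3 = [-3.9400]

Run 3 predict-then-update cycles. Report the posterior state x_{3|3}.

x_post = [-2.4746, 0.1716]

step 1: x^-=[-3.2016, -0.3256]  P^-=[1.0969 -0.1860; -0.1860 0.6592]  S=[1.4979]  K=[0.7062; -0.0318]  nu=[2.1300]  x^+=[-1.6973, -0.3933]  P^+=[0.3498 -0.1524; -0.1524 0.6577]
step 2: x^-=[-1.8213, 0.0706]  P^-=[0.7185 -0.1961; -0.1961 0.7885]  S=[1.1209]  K=[0.6043; -0.0272]  nu=[2.4365]  x^+=[-0.3490, 0.0044]  P^+=[0.3092 -0.1776; -0.1776 0.7877]
step 3: x^-=[-0.3771, 0.0802]  P^-=[0.6729 -0.2106; -0.2106 0.8722]  S=[1.0729]  K=[0.5859; -0.0255]  nu=[-3.5797]  x^+=[-2.4746, 0.1716]  P^+=[0.3045 -0.1945; -0.1945 0.8715]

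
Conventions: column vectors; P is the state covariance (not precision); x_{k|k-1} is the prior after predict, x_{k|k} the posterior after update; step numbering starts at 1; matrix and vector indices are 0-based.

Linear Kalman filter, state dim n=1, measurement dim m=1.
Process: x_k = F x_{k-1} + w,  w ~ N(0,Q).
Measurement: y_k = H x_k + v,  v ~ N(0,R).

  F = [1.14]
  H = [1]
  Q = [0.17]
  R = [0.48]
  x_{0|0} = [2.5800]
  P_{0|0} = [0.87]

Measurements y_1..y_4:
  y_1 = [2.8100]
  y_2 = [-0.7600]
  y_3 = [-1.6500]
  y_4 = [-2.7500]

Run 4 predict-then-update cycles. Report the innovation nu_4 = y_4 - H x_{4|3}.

step 1: x^-=[2.9412]  P^-=[1.3007]  S=[1.7807]  K=[0.7304]  nu=[-0.1312]  x^+=[2.8454]  P^+=[0.3506]
step 2: x^-=[3.2437]  P^-=[0.6257]  S=[1.1057]  K=[0.5659]  nu=[-4.0037]  x^+=[0.9781]  P^+=[0.2716]
step 3: x^-=[1.1151]  P^-=[0.5230]  S=[1.0030]  K=[0.5214]  nu=[-2.7651]  x^+=[-0.3267]  P^+=[0.2503]
step 4: x^-=[-0.3725]  P^-=[0.4953]  S=[0.9753]  K=[0.5078]  nu=[-2.3775]  x^+=[-1.5798]  P^+=[0.2438]

innov = [-2.3775]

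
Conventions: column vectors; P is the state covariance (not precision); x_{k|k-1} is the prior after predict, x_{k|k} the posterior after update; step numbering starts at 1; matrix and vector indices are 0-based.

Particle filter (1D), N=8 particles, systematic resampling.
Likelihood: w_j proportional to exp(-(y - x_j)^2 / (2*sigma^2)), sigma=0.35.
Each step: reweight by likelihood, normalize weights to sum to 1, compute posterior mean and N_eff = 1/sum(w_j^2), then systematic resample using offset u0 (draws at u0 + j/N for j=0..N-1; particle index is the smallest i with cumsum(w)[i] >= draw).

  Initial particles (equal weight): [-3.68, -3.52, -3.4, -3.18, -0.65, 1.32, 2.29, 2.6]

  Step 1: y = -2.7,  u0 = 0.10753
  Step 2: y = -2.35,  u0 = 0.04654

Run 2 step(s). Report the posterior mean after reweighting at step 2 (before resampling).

post_mean = -3.1989

step 1: w=[0.0325, 0.1054, 0.2219, 0.6402, 0.0000, 0.0000, 0.0000, 0.0000]  mean=-3.2809  Neff=2.1220  idx=[1, 2, 2, 3, 3, 3, 3, 3]
step 2: w=[0.0115, 0.0340, 0.0340, 0.1841, 0.1841, 0.1841, 0.1841, 0.1841]  mean=-3.1989  Neff=5.8174  idx=[2, 3, 4, 4, 5, 6, 6, 7]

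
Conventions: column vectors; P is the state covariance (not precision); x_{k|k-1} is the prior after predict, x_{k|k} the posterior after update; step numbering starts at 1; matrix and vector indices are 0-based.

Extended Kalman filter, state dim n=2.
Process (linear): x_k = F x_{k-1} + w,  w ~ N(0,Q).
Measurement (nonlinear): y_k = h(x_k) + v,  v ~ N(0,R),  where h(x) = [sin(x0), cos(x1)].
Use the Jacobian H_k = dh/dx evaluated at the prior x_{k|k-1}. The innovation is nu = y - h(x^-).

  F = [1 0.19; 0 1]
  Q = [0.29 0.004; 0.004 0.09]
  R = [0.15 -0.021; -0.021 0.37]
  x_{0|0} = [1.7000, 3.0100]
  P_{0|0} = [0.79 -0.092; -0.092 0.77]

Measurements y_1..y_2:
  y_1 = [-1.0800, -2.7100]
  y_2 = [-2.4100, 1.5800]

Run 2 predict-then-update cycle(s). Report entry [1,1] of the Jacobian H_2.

H_jac[1,1] = 0.4869

step 1: x^-=[2.2719, 3.0100]  P^-=[1.0728 0.0583; 0.0583 0.8600]  H_jac=[-0.6451 0.0000; 0.0000 -0.1312]  S=[0.5964 -0.0161; -0.0161 0.3848]  K=[-1.1622 -0.0684; -0.0710 -0.2962]  nu=[-1.8441, -1.7186]  x^+=[4.5327, 3.6501]  P^+=[0.2680 0.0069; 0.0069 0.8239]
step 2: x^-=[5.2262, 3.6501]  P^-=[0.5904 0.1674; 0.1674 0.9139]  H_jac=[0.4915 0.0000; 0.0000 0.4869]  S=[0.2926 0.0191; 0.0191 0.5866]  K=[0.9847 0.1069; 0.2323 0.7509]  nu=[-1.5391, 2.4535]  x^+=[3.9731, 5.1350]  P^+=[0.2959 0.0388; 0.0388 0.5607]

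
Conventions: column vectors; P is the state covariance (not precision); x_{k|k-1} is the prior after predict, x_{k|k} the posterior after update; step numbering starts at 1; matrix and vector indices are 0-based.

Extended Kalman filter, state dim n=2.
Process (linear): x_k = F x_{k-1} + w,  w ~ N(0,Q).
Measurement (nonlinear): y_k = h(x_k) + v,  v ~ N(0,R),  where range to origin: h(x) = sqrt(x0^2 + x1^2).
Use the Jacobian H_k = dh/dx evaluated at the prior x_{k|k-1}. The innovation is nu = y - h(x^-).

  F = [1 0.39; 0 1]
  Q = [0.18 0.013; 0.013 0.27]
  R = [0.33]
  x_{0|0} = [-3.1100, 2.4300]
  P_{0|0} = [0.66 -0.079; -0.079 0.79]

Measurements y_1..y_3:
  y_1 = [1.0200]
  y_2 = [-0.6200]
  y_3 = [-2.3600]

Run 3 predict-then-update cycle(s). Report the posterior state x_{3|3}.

x_post = [-1.9635, -1.9252]

step 1: x^-=[-2.1623, 2.4300]  P^-=[0.8985 0.2421; 0.2421 1.0600]  H_jac=[-0.6648 0.7471]  S=[1.0782]  K=[-0.3862; 0.5852]  nu=[-2.2328]  x^+=[-1.2999, 1.1234]  P^+=[0.7377 0.4858; 0.4858 0.6908]
step 2: x^-=[-0.8618, 1.1234]  P^-=[1.4017 0.7682; 0.7682 0.9608]  H_jac=[-0.6086 0.7934]  S=[0.7121]  K=[-0.3421; 0.4139]  nu=[-2.0359]  x^+=[-0.1654, 0.2808]  P^+=[1.3184 0.8690; 0.8690 0.8388]
step 3: x^-=[-0.0559, 0.2808]  P^-=[2.3038 1.2092; 1.2092 1.1088]  H_jac=[-0.1951 0.9808]  S=[1.0214]  K=[0.7209; 0.8336]  nu=[-2.6463]  x^+=[-1.9635, -1.9252]  P^+=[1.7730 0.5953; 0.5953 0.3989]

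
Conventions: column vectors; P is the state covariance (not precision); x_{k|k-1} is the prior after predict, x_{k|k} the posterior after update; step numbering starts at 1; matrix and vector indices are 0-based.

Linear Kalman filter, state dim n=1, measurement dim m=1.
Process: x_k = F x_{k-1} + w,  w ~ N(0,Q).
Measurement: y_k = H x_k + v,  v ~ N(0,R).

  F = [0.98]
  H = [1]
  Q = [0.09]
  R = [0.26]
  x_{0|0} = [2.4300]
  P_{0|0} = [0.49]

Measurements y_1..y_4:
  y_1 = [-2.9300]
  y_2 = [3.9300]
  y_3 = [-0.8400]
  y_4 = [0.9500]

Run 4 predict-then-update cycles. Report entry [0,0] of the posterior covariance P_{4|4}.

P_post[0,0] = 0.1140

step 1: x^-=[2.3814]  P^-=[0.5606]  S=[0.8206]  K=[0.6832]  nu=[-5.3114]  x^+=[-1.2471]  P^+=[0.1776]
step 2: x^-=[-1.2222]  P^-=[0.2606]  S=[0.5206]  K=[0.5006]  nu=[5.1522]  x^+=[1.3568]  P^+=[0.1301]
step 3: x^-=[1.3297]  P^-=[0.2150]  S=[0.4750]  K=[0.4526]  nu=[-2.1697]  x^+=[0.3476]  P^+=[0.1177]
step 4: x^-=[0.3407]  P^-=[0.2030]  S=[0.4630]  K=[0.4385]  nu=[0.6093]  x^+=[0.6078]  P^+=[0.1140]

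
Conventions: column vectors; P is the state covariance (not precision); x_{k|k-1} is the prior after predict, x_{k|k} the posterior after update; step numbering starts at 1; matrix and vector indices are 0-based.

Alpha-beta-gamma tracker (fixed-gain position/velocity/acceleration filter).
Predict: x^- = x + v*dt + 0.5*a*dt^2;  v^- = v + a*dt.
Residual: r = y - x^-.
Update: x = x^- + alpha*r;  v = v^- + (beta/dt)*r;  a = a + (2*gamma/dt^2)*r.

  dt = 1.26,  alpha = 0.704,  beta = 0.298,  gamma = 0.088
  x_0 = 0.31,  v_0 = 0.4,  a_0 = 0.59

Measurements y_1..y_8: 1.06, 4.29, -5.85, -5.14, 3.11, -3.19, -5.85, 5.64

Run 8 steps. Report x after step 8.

step 1: x_pred=1.2823  r=-0.2223  x^+=1.1258  v^+=1.0908  a^+=0.5654
step 2: x_pred=2.9490  r=1.3410  x^+=3.8931  v^+=2.1203  a^+=0.7140
step 3: x_pred=7.1314  r=-12.9814  x^+=-2.0075  v^+=-0.0502  a^+=-0.7251
step 4: x_pred=-2.6464  r=-2.4936  x^+=-4.4019  v^+=-1.5536  a^+=-1.0015
step 5: x_pred=-7.1545  r=10.2645  x^+=0.0717  v^+=-0.3879  a^+=0.1364
step 6: x_pred=-0.3088  r=-2.8812  x^+=-2.3372  v^+=-0.8975  a^+=-0.1830
step 7: x_pred=-3.6133  r=-2.2367  x^+=-5.1880  v^+=-1.6571  a^+=-0.4310
step 8: x_pred=-7.6180  r=13.2580  x^+=1.7156  v^+=0.9355  a^+=1.0388

x_post = 1.7156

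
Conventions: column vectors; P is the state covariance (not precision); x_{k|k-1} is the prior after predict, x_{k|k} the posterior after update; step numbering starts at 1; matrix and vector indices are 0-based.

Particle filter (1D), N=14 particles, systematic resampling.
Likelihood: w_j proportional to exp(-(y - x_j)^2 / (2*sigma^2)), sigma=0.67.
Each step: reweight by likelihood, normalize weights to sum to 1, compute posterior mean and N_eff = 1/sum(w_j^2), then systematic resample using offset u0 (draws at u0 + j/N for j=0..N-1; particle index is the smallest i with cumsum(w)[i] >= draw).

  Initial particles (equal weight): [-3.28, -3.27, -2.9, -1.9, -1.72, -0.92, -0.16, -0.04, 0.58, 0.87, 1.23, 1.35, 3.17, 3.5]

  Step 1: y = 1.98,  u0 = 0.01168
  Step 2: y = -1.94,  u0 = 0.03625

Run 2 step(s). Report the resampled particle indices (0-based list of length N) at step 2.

resampled_idx = [0, 0, 0, 0, 0, 0, 0, 0, 0, 0, 1, 2, 2, 5]

step 1: w=[0.0000, 0.0000, 0.0000, 0.0000, 0.0000, 0.0000, 0.0033, 0.0058, 0.0611, 0.1376, 0.2900, 0.3487, 0.1121, 0.0414]  mean=1.4819  Neff=4.1205  idx=[8, 9, 9, 10, 10, 10, 10, 11, 11, 11, 11, 11, 12, 12]
step 2: w=[0.6864, 0.1227, 0.1227, 0.0112, 0.0112, 0.0112, 0.0112, 0.0047, 0.0047, 0.0047, 0.0047, 0.0047, 0.0000, 0.0000]  mean=0.6983  Neff=1.9924  idx=[0, 0, 0, 0, 0, 0, 0, 0, 0, 0, 1, 2, 2, 5]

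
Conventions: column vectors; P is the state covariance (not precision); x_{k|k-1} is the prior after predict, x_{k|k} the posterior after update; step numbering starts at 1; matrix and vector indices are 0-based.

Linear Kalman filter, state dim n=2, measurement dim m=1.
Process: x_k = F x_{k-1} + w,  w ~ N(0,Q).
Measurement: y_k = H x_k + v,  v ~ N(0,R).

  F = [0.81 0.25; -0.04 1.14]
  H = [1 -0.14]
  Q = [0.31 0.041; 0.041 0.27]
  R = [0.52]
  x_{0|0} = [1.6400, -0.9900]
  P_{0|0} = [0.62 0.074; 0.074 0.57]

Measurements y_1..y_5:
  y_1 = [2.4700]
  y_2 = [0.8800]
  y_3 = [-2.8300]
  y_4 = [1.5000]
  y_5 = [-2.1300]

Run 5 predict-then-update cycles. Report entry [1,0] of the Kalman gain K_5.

K[1,0] = 0.6799

step 1: x^-=[1.0809, -1.1942]  P^-=[0.7824 0.2510; 0.2510 1.0050]  S=[1.2518]  K=[0.5969; 0.0881]  nu=[1.2219]  x^+=[1.8103, -1.0866]  P^+=[0.3363 0.1851; 0.1851 0.9953]
step 2: x^-=[1.1947, -1.3111]  P^-=[0.6679 0.4829; 0.4829 1.5472]  S=[1.0830]  K=[0.5543; 0.2459]  nu=[-0.4983]  x^+=[0.9185, -1.4336]  P^+=[0.3352 0.3353; 0.3353 1.4817]
step 3: x^-=[0.3856, -1.6711]  P^-=[0.7583 0.7587; 0.7587 2.1656]  S=[1.1083]  K=[0.5884; 0.4110]  nu=[-3.4496]  x^+=[-1.6440, -3.0888]  P^+=[0.3746 0.4907; 0.4907 1.9784]
step 4: x^-=[-2.1038, -3.4554]  P^-=[0.8782 1.0409; 1.0409 2.7969]  S=[1.1615]  K=[0.6306; 0.5590]  nu=[3.1200]  x^+=[-0.1364, -1.7113]  P^+=[0.4163 0.6314; 0.6314 2.4339]
step 5: x^-=[-0.5383, -1.9455]  P^-=[0.9910 1.2979; 1.2979 3.3762]  S=[1.2137]  K=[0.6668; 0.6799]  nu=[-1.8641]  x^+=[-1.7812, -3.2129]  P^+=[0.4514 0.7477; 0.7477 2.8151]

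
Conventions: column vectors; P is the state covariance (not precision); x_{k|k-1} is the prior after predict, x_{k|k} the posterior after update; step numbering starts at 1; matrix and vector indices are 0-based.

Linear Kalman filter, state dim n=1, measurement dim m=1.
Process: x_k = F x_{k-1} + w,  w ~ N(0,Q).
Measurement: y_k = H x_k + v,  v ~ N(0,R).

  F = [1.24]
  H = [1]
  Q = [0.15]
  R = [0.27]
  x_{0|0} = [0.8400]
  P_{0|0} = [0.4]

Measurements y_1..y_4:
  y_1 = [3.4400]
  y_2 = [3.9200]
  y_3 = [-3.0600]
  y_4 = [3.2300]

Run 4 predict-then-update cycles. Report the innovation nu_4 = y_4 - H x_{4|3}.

step 1: x^-=[1.0416]  P^-=[0.7650]  S=[1.0350]  K=[0.7391]  nu=[2.3984]  x^+=[2.8144]  P^+=[0.1996]
step 2: x^-=[3.4898]  P^-=[0.4569]  S=[0.7269]  K=[0.6285]  nu=[0.4302]  x^+=[3.7602]  P^+=[0.1697]
step 3: x^-=[4.6626]  P^-=[0.4109]  S=[0.6809]  K=[0.6035]  nu=[-7.7226]  x^+=[0.0021]  P^+=[0.1629]
step 4: x^-=[0.0026]  P^-=[0.4005]  S=[0.6705]  K=[0.5973]  nu=[3.2274]  x^+=[1.9305]  P^+=[0.1613]

innov = [3.2274]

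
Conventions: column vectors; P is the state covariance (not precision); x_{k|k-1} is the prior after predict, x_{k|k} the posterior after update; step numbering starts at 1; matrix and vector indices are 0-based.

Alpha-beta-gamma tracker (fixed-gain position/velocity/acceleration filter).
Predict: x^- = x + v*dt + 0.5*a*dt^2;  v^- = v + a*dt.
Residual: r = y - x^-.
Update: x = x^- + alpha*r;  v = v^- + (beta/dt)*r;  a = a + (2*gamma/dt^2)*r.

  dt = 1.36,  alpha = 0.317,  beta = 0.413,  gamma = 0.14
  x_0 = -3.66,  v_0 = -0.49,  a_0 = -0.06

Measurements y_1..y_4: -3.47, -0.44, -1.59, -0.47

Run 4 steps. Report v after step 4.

step 1: x_pred=-4.3819  r=0.9119  x^+=-4.0928  v^+=-0.2947  a^+=0.0780
step 2: x_pred=-4.4214  r=3.9814  x^+=-3.1593  v^+=1.0205  a^+=0.6808
step 3: x_pred=-1.1418  r=-0.4482  x^+=-1.2839  v^+=1.8103  a^+=0.6129
step 4: x_pred=1.7449  r=-2.2149  x^+=1.0428  v^+=1.9712  a^+=0.2776

v_post = 1.9712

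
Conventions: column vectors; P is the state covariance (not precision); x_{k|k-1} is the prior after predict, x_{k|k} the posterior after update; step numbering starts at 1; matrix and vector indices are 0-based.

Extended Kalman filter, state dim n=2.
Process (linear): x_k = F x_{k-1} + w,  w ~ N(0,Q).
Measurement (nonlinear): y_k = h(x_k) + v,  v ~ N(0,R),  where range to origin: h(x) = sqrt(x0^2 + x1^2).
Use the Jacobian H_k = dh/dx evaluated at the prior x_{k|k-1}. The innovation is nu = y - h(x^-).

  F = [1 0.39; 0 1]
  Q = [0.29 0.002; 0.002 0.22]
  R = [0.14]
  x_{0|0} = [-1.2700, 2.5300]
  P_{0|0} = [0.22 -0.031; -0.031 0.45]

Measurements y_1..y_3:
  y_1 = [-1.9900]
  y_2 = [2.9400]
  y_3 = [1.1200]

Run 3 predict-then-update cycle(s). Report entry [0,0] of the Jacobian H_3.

H_jac[0,0] = -0.8612

step 1: x^-=[-0.2833, 2.5300]  P^-=[0.5543 0.1465; 0.1465 0.6700]  H_jac=[-0.1113 0.9938]  S=[0.7762]  K=[0.1081; 0.8369]  nu=[-4.5358]  x^+=[-0.7737, -1.2658]  P^+=[0.5452 0.0763; 0.0763 0.1264]
step 2: x^-=[-1.2673, -1.2658]  P^-=[0.9139 0.1276; 0.1276 0.3464]  H_jac=[-0.7075 -0.7067]  S=[0.8981]  K=[-0.8204; -0.3731]  nu=[1.1488]  x^+=[-2.2098, -1.6944]  P^+=[0.3095 -0.1473; -0.1473 0.2214]
step 3: x^-=[-2.8706, -1.6944]  P^-=[0.5182 -0.0590; -0.0590 0.4414]  H_jac=[-0.8612 -0.5083]  S=[0.5868]  K=[-0.7095; -0.2959]  nu=[-2.2134]  x^+=[-1.3002, -1.0396]  P^+=[0.2229 -0.1821; -0.1821 0.3900]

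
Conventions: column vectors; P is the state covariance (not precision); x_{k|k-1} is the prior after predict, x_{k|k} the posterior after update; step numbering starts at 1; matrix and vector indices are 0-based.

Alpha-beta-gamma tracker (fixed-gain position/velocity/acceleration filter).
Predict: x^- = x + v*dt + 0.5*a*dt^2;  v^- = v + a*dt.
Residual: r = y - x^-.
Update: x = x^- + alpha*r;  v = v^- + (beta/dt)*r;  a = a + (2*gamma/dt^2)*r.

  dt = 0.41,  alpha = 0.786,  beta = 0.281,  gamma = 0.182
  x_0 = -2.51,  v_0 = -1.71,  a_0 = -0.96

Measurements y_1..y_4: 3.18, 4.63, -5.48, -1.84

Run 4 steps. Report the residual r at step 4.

step 1: x_pred=-3.2918  r=6.4718  x^+=1.7950  v^+=2.3319  a^+=13.0539
step 2: x_pred=3.8483  r=0.7817  x^+=4.4627  v^+=8.2198  a^+=14.7465
step 3: x_pred=9.0723  r=-14.5523  x^+=-2.3658  v^+=4.2922  a^+=-16.7646
step 4: x_pred=-2.0151  r=0.1751  x^+=-1.8775  v^+=-2.4613  a^+=-16.3855

resid = 0.1751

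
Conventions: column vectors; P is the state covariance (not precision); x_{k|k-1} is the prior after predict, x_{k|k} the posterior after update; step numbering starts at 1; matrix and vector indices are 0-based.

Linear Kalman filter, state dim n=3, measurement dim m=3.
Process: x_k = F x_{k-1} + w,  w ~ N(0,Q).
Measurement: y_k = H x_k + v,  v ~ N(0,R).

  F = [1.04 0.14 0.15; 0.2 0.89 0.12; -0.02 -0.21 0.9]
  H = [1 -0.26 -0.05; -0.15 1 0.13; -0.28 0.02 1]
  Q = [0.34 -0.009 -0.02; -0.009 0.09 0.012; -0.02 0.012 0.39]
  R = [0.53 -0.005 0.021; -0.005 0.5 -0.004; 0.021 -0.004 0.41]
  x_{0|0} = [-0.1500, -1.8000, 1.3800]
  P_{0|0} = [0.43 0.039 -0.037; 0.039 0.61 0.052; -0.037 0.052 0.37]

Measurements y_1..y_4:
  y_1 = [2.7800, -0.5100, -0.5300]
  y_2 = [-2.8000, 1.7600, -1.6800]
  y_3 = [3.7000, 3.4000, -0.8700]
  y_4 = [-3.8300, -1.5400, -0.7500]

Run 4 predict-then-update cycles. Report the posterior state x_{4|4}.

step 1: x^-=[-0.2010, -1.4664, 1.6230]  P^-=[0.8274 0.2024 -0.0352; 0.2024 0.6189 -0.0323; -0.0352 -0.0323 0.6988]  S=[1.2984 -0.0864 -0.2573; -0.0864 1.0816 0.0508; -0.2573 0.0508 1.1900]  K=[0.5864 0.1197 -0.0992; 0.0546 0.5482 -0.0760; 0.0757 0.0364 0.6097]  nu=[2.6809, 0.7153, -2.1800]  x^+=[1.6728, -0.7622, 0.5228]  P^+=[0.3372 0.0996 0.0636; 0.0996 0.2904 -0.0101; 0.0636 -0.0101 0.2694]
step 2: x^-=[1.7114, -0.2811, 0.5971]  P^-=[0.7649 0.2055 0.0372; 0.2055 0.3737 -0.0170; 0.0372 -0.0170 0.6236]  S=[1.2107 -0.0009 -0.1651; -0.0009 0.8340 0.0345; -0.1651 0.0345 1.0699]  K=[0.5757 0.1184 -0.0766; 0.0818 0.4112 -0.0633; 0.0884 0.0460 0.5849]  nu=[-4.5546, 2.2202, -1.7923]  x^+=[-0.5108, 0.3728, -0.7518]  P^+=[0.3318 0.0971 0.0712; 0.0971 0.2204 -0.0031; 0.0712 -0.0031 0.2615]
step 3: x^-=[-0.5918, 0.1394, -0.7447]  P^-=[0.7594 0.1954 0.0465; 0.1954 0.3190 0.0021; 0.0465 0.0021 0.6111]  S=[1.2063 0.0034 -0.1591; 0.0034 0.7865 0.0519; -0.1591 0.0519 1.0526]  K=[0.5756 0.1136 -0.0727; 0.0856 0.3715 -0.0493; 0.0890 0.0563 0.5789]  nu=[4.2908, 3.2687, -0.2938]  x^+=[2.2705, 1.7355, -0.3491]  P^+=[0.3312 0.0944 0.0727; 0.0944 0.1994 0.0026; 0.0727 0.0026 0.2593]
step 4: x^-=[2.5519, 1.9568, -0.7240]  P^-=[0.7582 0.1911 0.0494; 0.1911 0.3025 0.0107; 0.0494 0.0107 0.6062]  S=[1.2061 0.0031 -0.1581; 0.0031 0.7734 0.0601; -0.1581 0.0601 1.0463]  K=[0.5757 0.1116 -0.0714; 0.0862 0.3589 -0.0427; 0.0889 0.0610 0.5762]  nu=[-5.9094, -3.0199, 0.6494]  x^+=[-1.2335, 0.3356, -1.0594]  P^+=[0.3310 0.0933 0.0732; 0.0933 0.1925 0.0051; 0.0732 0.0051 0.2583]

x_post = [-1.2335, 0.3356, -1.0594]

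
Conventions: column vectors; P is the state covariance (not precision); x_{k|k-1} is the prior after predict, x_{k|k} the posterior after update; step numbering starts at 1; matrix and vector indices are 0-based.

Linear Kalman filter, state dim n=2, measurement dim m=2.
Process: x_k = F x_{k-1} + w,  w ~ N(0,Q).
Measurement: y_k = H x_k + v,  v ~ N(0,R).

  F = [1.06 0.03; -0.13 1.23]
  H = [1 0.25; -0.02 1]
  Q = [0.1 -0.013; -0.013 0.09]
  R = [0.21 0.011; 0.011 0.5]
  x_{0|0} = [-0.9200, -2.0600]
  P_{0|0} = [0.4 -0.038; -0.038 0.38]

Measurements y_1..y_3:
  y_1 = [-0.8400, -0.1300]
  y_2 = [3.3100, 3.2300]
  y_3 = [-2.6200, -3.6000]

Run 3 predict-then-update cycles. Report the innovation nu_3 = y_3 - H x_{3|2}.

innov = [-4.1085, -4.9406]

step 1: x^-=[-1.0370, -2.4142]  P^-=[0.5474 -0.1035; -0.1035 0.6838]  S=[0.7484 0.0680; 0.0680 1.1882]  K=[0.7093 -0.1369; 0.0379 0.5751]  nu=[0.8006, 2.2635]  x^+=[-0.7791, -1.0822]  P^+=[0.1618 -0.0574; -0.0574 0.2868]
step 2: x^-=[-0.8583, -1.2298]  P^-=[0.2784 -0.0994; -0.0994 0.5450]  S=[0.4728 0.0428; 0.0428 1.0491]  K=[0.5474 -0.1224; 0.0309 0.5201]  nu=[4.4758, 4.4426]  x^+=[1.0481, 1.2194]  P^+=[0.1268 -0.0526; -0.0526 0.2594]
step 3: x^-=[1.1476, 1.3636]  P^-=[0.2393 -0.0893; -0.0893 0.5014]  S=[0.4360 0.0427; 0.0427 1.0050]  K=[0.5090 -0.1152; 0.0338 0.4992]  nu=[-4.1085, -4.9406]  x^+=[-0.3742, -1.2415]  P^+=[0.1180 -0.0497; -0.0497 0.2490]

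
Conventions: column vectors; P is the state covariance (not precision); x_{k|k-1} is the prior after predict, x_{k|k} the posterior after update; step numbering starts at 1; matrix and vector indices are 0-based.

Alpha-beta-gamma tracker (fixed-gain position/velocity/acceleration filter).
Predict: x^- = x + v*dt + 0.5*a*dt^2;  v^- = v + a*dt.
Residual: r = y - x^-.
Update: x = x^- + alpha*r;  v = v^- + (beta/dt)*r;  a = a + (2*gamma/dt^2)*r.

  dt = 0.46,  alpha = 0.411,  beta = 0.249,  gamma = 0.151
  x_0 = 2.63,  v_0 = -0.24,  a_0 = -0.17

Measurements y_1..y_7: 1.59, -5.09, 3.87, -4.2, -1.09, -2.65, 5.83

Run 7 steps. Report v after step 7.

v_post = 10.8552

step 1: x_pred=2.5016  r=-0.9116  x^+=2.1269  v^+=-0.8117  a^+=-1.4711
step 2: x_pred=1.5979  r=-6.6879  x^+=-1.1508  v^+=-5.1086  a^+=-11.0162
step 3: x_pred=-4.6663  r=8.5363  x^+=-1.1579  v^+=-5.5553  a^+=1.1669
step 4: x_pred=-3.5898  r=-0.6102  x^+=-3.8406  v^+=-5.3488  a^+=0.2961
step 5: x_pred=-6.2698  r=5.1798  x^+=-4.1409  v^+=-2.4088  a^+=7.6887
step 6: x_pred=-4.4355  r=1.7855  x^+=-3.7016  v^+=2.0945  a^+=10.2370
step 7: x_pred=-1.6551  r=7.4851  x^+=1.4213  v^+=10.8552  a^+=20.9199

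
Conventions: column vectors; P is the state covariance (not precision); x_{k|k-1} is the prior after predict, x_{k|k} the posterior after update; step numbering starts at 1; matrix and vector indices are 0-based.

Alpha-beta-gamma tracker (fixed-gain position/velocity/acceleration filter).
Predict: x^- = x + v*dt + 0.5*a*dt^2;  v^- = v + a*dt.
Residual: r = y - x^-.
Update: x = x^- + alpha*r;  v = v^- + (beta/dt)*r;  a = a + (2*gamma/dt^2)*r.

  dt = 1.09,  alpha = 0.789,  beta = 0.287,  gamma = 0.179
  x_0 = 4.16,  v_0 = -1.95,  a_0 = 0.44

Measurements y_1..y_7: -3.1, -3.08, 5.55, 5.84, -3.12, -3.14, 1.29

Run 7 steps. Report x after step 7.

x_post = 0.7037

step 1: x_pred=2.2959  r=-5.3959  x^+=-1.9615  v^+=-2.8912  a^+=-1.1859
step 2: x_pred=-5.8173  r=2.7373  x^+=-3.6576  v^+=-3.4630  a^+=-0.3611
step 3: x_pred=-7.6468  r=13.1968  x^+=2.7655  v^+=-0.3819  a^+=3.6154
step 4: x_pred=4.4970  r=1.3430  x^+=5.5566  v^+=3.9125  a^+=4.0201
step 5: x_pred=12.2094  r=-15.3294  x^+=0.1145  v^+=4.2581  a^+=-0.5990
step 6: x_pred=4.4000  r=-7.5400  x^+=-1.5491  v^+=1.6199  a^+=-2.8710
step 7: x_pred=-1.4889  r=2.7789  x^+=0.7037  v^+=-0.7778  a^+=-2.0336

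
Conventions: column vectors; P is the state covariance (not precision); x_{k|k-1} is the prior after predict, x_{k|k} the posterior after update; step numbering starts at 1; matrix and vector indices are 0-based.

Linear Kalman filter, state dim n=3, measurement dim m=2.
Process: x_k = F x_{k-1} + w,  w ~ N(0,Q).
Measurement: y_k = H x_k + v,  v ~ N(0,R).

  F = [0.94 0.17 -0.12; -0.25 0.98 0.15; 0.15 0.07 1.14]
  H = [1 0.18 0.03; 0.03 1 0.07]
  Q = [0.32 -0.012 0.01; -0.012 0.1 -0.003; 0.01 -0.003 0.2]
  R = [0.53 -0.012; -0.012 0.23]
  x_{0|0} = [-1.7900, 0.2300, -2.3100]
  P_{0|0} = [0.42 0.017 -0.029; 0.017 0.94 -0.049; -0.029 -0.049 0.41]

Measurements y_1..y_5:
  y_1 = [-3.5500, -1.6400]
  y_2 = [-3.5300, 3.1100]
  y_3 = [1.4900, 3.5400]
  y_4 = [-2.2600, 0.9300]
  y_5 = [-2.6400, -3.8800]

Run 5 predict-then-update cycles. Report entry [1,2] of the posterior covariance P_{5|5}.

P_post[1,2] = 0.0641

step 1: x^-=[-1.3663, 0.3264, -2.8858]  P^-=[0.7382 0.0530 -0.0138; 0.0530 1.0177 0.0704; -0.0138 0.0704 0.7295]  S=[1.3208 0.2502; 0.2502 1.2649]  K=[0.5763 -0.0553; 0.0281 0.8042; -0.0025 0.0962]  nu=[-2.1559, -1.7234]  x^+=[-2.5133, -1.1201, -3.0462]  P^+=[0.3116 -0.0277 -0.0191; -0.0277 0.1874 -0.0275; -0.0191 -0.0275 0.7179]
step 2: x^-=[-2.1874, -0.9263, -3.9281]  P^-=[0.6077 -0.0920 -0.0697; -0.0920 0.3225 0.0913; -0.0697 0.0913 1.1294]  S=[1.1129 -0.0269; -0.0269 0.5655]  K=[0.5266 -0.1140; -0.0141 0.5760; -0.0103 0.2971]  nu=[-1.0581, 4.3769]  x^+=[-3.2434, 1.6096, -2.6170]  P^+=[0.2886 -0.0384 -0.0403; -0.0384 0.1342 -0.0059; -0.0403 -0.0059 1.0793]
step 3: x^-=[-2.4612, 1.9957, -3.3572]  P^-=[0.5915 -0.1170 -0.1424; -0.1170 0.2913 0.1789; -0.1424 0.1789 1.5942]  S=[1.0836 -0.0585; -0.0585 0.5471]  K=[0.5146 -0.1445; -0.0251 0.5463; -0.0295 0.5201]  nu=[3.6927, 1.8531]  x^+=[-0.8285, 2.9154, -2.5024]  P^+=[0.2843 -0.0431 -0.0690; -0.0431 0.1258 0.0210; -0.0690 0.0210 1.4435]
step 4: x^-=[0.0171, 2.6889, -2.7730]  P^-=[0.5966 -0.1355 -0.2186; -0.1355 0.3035 0.2780; -0.2186 0.2780 2.0619]  S=[1.0794 -0.0750; -0.0750 0.5740]  K=[0.5126 -0.1645; -0.0288 0.5518; -0.0490 0.7179]  nu=[-2.6779, -1.5653]  x^+=[-1.0981, 1.9023, -3.7656]  P^+=[0.2848 -0.0458 -0.0955; -0.0458 0.1254 0.0455; -0.0955 0.0455 1.7582]
step 5: x^-=[-0.2570, 1.5740, -4.3243]  P^-=[0.6056 -0.1505 -0.2852; -0.1505 0.3208 0.3660; -0.2852 0.3660 2.4656]  S=[1.0809 -0.0868; -0.0868 0.6045]  K=[0.5130 -0.1782; -0.0305 0.5613; -0.0648 0.8676]  nu=[-2.5366, -5.1436]  x^+=[-0.6415, -1.2356, -8.6222]  P^+=[0.2861 -0.0476 -0.1162; -0.0476 0.1264 0.0641; -0.1162 0.0641 1.9963]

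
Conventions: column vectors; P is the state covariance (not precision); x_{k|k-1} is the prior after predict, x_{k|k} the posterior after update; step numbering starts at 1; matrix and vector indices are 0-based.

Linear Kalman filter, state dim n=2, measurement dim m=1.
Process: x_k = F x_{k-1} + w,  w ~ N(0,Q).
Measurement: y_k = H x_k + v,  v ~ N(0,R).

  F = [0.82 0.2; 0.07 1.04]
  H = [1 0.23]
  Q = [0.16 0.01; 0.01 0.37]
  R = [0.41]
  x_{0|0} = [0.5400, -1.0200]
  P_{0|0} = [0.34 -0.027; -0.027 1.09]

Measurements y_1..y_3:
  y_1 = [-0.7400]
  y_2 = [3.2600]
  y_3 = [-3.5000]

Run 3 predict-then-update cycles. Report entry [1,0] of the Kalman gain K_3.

K[1,0] = 0.7035

step 1: x^-=[0.2388, -1.0230]  P^-=[0.4234 0.2328; 0.2328 1.5467]  S=[1.0223]  K=[0.4665; 0.5757]  nu=[-0.7435]  x^+=[-0.1081, -1.4511]  P^+=[0.2009 -0.0417; -0.0417 1.2078]
step 2: x^-=[-0.3788, -1.5167]  P^-=[0.3297 0.2366; 0.2366 1.6713]  S=[0.9369]  K=[0.4100; 0.6628]  nu=[3.9877]  x^+=[1.2560, 1.1262]  P^+=[0.1722 -0.0180; -0.0180 1.2597]
step 3: x^-=[1.2551, 1.2592]  P^-=[0.3203 0.2663; 0.2663 1.7307]  S=[0.9443]  K=[0.4040; 0.7035]  nu=[-5.0447]  x^+=[-0.7831, -2.2899]  P^+=[0.1661 -0.0021; -0.0021 1.2633]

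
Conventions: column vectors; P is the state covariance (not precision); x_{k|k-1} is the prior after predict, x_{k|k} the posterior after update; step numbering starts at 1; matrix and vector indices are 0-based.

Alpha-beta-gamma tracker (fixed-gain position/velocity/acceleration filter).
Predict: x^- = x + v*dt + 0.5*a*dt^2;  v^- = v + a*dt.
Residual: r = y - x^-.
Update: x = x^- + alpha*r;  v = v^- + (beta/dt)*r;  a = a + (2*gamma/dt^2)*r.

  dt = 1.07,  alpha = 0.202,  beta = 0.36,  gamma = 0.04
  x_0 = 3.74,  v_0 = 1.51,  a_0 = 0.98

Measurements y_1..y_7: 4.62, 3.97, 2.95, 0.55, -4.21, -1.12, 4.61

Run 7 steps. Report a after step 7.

step 1: x_pred=5.9167  r=-1.2967  x^+=5.6548  v^+=2.1223  a^+=0.8894
step 2: x_pred=8.4348  r=-4.4648  x^+=7.5329  v^+=1.5718  a^+=0.5774
step 3: x_pred=9.5453  r=-6.5953  x^+=8.2130  v^+=-0.0293  a^+=0.1166
step 4: x_pred=8.2484  r=-7.6984  x^+=6.6933  v^+=-2.4947  a^+=-0.4214
step 5: x_pred=3.7828  r=-7.9928  x^+=2.1682  v^+=-5.6347  a^+=-0.9798
step 6: x_pred=-4.4218  r=3.3018  x^+=-3.7549  v^+=-5.5723  a^+=-0.7491
step 7: x_pred=-10.1460  r=14.7560  x^+=-7.1653  v^+=-1.4092  a^+=0.2819

a_post = 0.2819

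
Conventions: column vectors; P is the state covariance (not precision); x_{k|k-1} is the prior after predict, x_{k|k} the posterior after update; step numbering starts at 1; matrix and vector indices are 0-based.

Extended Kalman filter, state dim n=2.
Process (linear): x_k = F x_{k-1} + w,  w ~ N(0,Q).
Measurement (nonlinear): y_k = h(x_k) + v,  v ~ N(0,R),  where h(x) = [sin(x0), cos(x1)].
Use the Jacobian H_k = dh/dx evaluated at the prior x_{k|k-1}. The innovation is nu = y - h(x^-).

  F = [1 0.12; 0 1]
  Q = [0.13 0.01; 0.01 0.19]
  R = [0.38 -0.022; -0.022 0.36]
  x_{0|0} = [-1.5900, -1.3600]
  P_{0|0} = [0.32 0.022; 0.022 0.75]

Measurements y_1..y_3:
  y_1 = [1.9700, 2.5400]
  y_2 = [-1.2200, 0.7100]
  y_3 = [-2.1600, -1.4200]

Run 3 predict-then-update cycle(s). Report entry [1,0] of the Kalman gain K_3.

K[1,0] = -0.0715

step 1: x^-=[-1.7532, -1.3600]  P^-=[0.4661 0.1220; 0.1220 0.9400]  H_jac=[-0.1814 0.0000; 0.0000 0.9779]  S=[0.3953 -0.0436; -0.0436 1.2588]  K=[-0.2042 0.0877; 0.0247 0.7310]  nu=[2.9534, 2.3308]  x^+=[-2.1518, 0.4169]  P^+=[0.4384 0.0369; 0.0369 0.2686]
step 2: x^-=[-2.1018, 0.4169]  P^-=[0.5811 0.0791; 0.0791 0.4586]  H_jac=[-0.5064 0.0000; 0.0000 -0.4049]  S=[0.5290 -0.0058; -0.0058 0.4352]  K=[-0.5571 -0.0810; -0.0804 -0.4278]  nu=[-0.3577, -0.2043]  x^+=[-1.8860, 0.5331]  P^+=[0.4145 0.0417; 0.0417 0.3759]
step 3: x^-=[-1.8220, 0.5331]  P^-=[0.5600 0.0969; 0.0969 0.5659]  H_jac=[-0.2486 0.0000; 0.0000 -0.5082]  S=[0.4146 -0.0098; -0.0098 0.5061]  K=[-0.3382 -0.1038; -0.0715 -0.5696]  nu=[-1.1914, -2.2813]  x^+=[-1.1824, 1.9176]  P^+=[0.5078 0.0589; 0.0589 0.4004]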